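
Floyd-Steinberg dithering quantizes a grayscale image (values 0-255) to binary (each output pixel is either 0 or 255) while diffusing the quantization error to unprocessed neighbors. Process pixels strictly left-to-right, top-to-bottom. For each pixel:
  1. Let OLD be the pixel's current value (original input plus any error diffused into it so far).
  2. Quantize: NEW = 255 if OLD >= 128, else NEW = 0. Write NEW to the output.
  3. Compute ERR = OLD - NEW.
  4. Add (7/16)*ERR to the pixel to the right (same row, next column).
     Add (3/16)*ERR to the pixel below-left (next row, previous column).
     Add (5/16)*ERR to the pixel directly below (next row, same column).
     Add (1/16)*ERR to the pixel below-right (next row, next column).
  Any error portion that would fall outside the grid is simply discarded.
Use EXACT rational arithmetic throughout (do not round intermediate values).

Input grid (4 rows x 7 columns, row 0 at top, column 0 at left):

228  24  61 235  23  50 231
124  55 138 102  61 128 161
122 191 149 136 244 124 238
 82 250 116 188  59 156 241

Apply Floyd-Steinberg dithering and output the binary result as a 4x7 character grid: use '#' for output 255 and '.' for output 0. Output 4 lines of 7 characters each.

Answer: #..#..#
..#..##
#####.#
.#.#.##

Derivation:
(0,0): OLD=228 → NEW=255, ERR=-27
(0,1): OLD=195/16 → NEW=0, ERR=195/16
(0,2): OLD=16981/256 → NEW=0, ERR=16981/256
(0,3): OLD=1081427/4096 → NEW=255, ERR=36947/4096
(0,4): OLD=1765957/65536 → NEW=0, ERR=1765957/65536
(0,5): OLD=64790499/1048576 → NEW=0, ERR=64790499/1048576
(0,6): OLD=4329070389/16777216 → NEW=255, ERR=50880309/16777216
(1,0): OLD=30169/256 → NEW=0, ERR=30169/256
(1,1): OLD=248047/2048 → NEW=0, ERR=248047/2048
(1,2): OLD=14035867/65536 → NEW=255, ERR=-2675813/65536
(1,3): OLD=25206207/262144 → NEW=0, ERR=25206207/262144
(1,4): OLD=2074290461/16777216 → NEW=0, ERR=2074290461/16777216
(1,5): OLD=27333868717/134217728 → NEW=255, ERR=-6891651923/134217728
(1,6): OLD=307831700099/2147483648 → NEW=255, ERR=-239776630141/2147483648
(2,0): OLD=5948597/32768 → NEW=255, ERR=-2407243/32768
(2,1): OLD=205959959/1048576 → NEW=255, ERR=-61426921/1048576
(2,2): OLD=2285226245/16777216 → NEW=255, ERR=-1992963835/16777216
(2,3): OLD=18080162333/134217728 → NEW=255, ERR=-16145358307/134217728
(2,4): OLD=243085371309/1073741824 → NEW=255, ERR=-30718793811/1073741824
(2,5): OLD=2825391579023/34359738368 → NEW=0, ERR=2825391579023/34359738368
(2,6): OLD=129673231454937/549755813888 → NEW=255, ERR=-10514501086503/549755813888
(3,0): OLD=806292069/16777216 → NEW=0, ERR=806292069/16777216
(3,1): OLD=30313677441/134217728 → NEW=255, ERR=-3911843199/134217728
(3,2): OLD=42853963283/1073741824 → NEW=0, ERR=42853963283/1073741824
(3,3): OLD=666068187605/4294967296 → NEW=255, ERR=-429148472875/4294967296
(3,4): OLD=7831234539109/549755813888 → NEW=0, ERR=7831234539109/549755813888
(3,5): OLD=802884476934655/4398046511104 → NEW=255, ERR=-318617383396865/4398046511104
(3,6): OLD=14669615741693793/70368744177664 → NEW=255, ERR=-3274414023610527/70368744177664
Row 0: #..#..#
Row 1: ..#..##
Row 2: #####.#
Row 3: .#.#.##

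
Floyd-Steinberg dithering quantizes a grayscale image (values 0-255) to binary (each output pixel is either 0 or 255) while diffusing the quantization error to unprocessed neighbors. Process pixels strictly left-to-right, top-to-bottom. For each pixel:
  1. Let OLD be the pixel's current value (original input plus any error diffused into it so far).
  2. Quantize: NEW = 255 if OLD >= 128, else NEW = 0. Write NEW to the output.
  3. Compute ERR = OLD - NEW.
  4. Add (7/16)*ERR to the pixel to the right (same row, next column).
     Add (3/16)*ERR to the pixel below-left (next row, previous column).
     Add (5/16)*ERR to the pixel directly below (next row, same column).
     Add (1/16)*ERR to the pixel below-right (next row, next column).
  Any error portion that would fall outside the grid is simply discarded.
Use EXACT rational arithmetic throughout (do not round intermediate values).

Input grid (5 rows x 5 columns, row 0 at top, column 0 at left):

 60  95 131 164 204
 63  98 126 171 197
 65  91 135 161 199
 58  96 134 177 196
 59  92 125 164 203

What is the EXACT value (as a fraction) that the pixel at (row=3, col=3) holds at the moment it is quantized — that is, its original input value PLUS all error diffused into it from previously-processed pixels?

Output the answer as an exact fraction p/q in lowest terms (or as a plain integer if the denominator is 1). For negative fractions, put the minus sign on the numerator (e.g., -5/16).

(0,0): OLD=60 → NEW=0, ERR=60
(0,1): OLD=485/4 → NEW=0, ERR=485/4
(0,2): OLD=11779/64 → NEW=255, ERR=-4541/64
(0,3): OLD=136149/1024 → NEW=255, ERR=-124971/1024
(0,4): OLD=2467539/16384 → NEW=255, ERR=-1710381/16384
(1,0): OLD=6687/64 → NEW=0, ERR=6687/64
(1,1): OLD=88089/512 → NEW=255, ERR=-42471/512
(1,2): OLD=855757/16384 → NEW=0, ERR=855757/16384
(1,3): OLD=8631401/65536 → NEW=255, ERR=-8080279/65536
(1,4): OLD=107801755/1048576 → NEW=0, ERR=107801755/1048576
(2,0): OLD=672547/8192 → NEW=0, ERR=672547/8192
(2,1): OLD=30754545/262144 → NEW=0, ERR=30754545/262144
(2,2): OLD=731264915/4194304 → NEW=255, ERR=-338282605/4194304
(2,3): OLD=7363554441/67108864 → NEW=0, ERR=7363554441/67108864
(2,4): OLD=291441859967/1073741824 → NEW=255, ERR=17637694847/1073741824
(3,0): OLD=443140787/4194304 → NEW=0, ERR=443140787/4194304
(3,1): OLD=5667148151/33554432 → NEW=255, ERR=-2889232009/33554432
(3,2): OLD=106333374733/1073741824 → NEW=0, ERR=106333374733/1073741824
(3,3): OLD=542570945205/2147483648 → NEW=255, ERR=-5037385035/2147483648
Target (3,3): original=177, with diffused error = 542570945205/2147483648

Answer: 542570945205/2147483648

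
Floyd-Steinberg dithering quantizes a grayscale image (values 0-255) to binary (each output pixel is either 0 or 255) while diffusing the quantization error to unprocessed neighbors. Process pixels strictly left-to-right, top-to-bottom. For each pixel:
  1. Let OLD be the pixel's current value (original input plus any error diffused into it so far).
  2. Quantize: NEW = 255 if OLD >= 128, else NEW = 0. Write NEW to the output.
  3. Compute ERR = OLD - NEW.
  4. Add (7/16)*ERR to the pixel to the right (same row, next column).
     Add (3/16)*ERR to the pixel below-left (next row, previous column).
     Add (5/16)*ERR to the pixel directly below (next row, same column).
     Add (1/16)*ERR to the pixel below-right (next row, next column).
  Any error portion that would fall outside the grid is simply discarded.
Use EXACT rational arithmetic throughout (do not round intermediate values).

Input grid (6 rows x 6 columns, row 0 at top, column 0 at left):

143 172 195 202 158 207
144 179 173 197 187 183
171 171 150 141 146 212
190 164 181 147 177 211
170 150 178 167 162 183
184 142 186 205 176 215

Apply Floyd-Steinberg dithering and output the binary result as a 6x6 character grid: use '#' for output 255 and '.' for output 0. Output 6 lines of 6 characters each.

Answer: #.####
##.#.#
.##.##
#.##.#
##.###
#.##.#

Derivation:
(0,0): OLD=143 → NEW=255, ERR=-112
(0,1): OLD=123 → NEW=0, ERR=123
(0,2): OLD=3981/16 → NEW=255, ERR=-99/16
(0,3): OLD=51019/256 → NEW=255, ERR=-14261/256
(0,4): OLD=547341/4096 → NEW=255, ERR=-497139/4096
(0,5): OLD=10085979/65536 → NEW=255, ERR=-6625701/65536
(1,0): OLD=2113/16 → NEW=255, ERR=-1967/16
(1,1): OLD=19903/128 → NEW=255, ERR=-12737/128
(1,2): OLD=511075/4096 → NEW=0, ERR=511075/4096
(1,3): OLD=3457619/16384 → NEW=255, ERR=-720301/16384
(1,4): OLD=112616245/1048576 → NEW=0, ERR=112616245/1048576
(1,5): OLD=3201220579/16777216 → NEW=255, ERR=-1076969501/16777216
(2,0): OLD=233317/2048 → NEW=0, ERR=233317/2048
(2,1): OLD=13464847/65536 → NEW=255, ERR=-3246833/65536
(2,2): OLD=160279613/1048576 → NEW=255, ERR=-107107267/1048576
(2,3): OLD=927012101/8388608 → NEW=0, ERR=927012101/8388608
(2,4): OLD=57210548863/268435456 → NEW=255, ERR=-11240492417/268435456
(2,5): OLD=774521818473/4294967296 → NEW=255, ERR=-320694842007/4294967296
(3,0): OLD=226819661/1048576 → NEW=255, ERR=-40567219/1048576
(3,1): OLD=1002941377/8388608 → NEW=0, ERR=1002941377/8388608
(3,2): OLD=14697574703/67108864 → NEW=255, ERR=-2415185617/67108864
(3,3): OLD=650915993793/4294967296 → NEW=255, ERR=-444300666687/4294967296
(3,4): OLD=3833274495897/34359738368 → NEW=0, ERR=3833274495897/34359738368
(3,5): OLD=128564821491991/549755813888 → NEW=255, ERR=-11622911049449/549755813888
(4,0): OLD=24203149131/134217728 → NEW=255, ERR=-10022371509/134217728
(4,1): OLD=312517539063/2147483648 → NEW=255, ERR=-235090791177/2147483648
(4,2): OLD=7348540370053/68719476736 → NEW=0, ERR=7348540370053/68719476736
(4,3): OLD=220040667997577/1099511627776 → NEW=255, ERR=-60334797085303/1099511627776
(4,4): OLD=2857436041973225/17592186044416 → NEW=255, ERR=-1628571399352855/17592186044416
(4,5): OLD=40212891716567487/281474976710656 → NEW=255, ERR=-31563227344649793/281474976710656
(5,0): OLD=4815129765461/34359738368 → NEW=255, ERR=-3946603518379/34359738368
(5,1): OLD=80177842196117/1099511627776 → NEW=0, ERR=80177842196117/1099511627776
(5,2): OLD=2059951926449951/8796093022208 → NEW=255, ERR=-183051794213089/8796093022208
(5,3): OLD=47308373476551997/281474976710656 → NEW=255, ERR=-24467745584665283/281474976710656
(5,4): OLD=47617276661066871/562949953421312 → NEW=0, ERR=47617276661066871/562949953421312
(5,5): OLD=1902122218170992087/9007199254740992 → NEW=255, ERR=-394713591787960873/9007199254740992
Row 0: #.####
Row 1: ##.#.#
Row 2: .##.##
Row 3: #.##.#
Row 4: ##.###
Row 5: #.##.#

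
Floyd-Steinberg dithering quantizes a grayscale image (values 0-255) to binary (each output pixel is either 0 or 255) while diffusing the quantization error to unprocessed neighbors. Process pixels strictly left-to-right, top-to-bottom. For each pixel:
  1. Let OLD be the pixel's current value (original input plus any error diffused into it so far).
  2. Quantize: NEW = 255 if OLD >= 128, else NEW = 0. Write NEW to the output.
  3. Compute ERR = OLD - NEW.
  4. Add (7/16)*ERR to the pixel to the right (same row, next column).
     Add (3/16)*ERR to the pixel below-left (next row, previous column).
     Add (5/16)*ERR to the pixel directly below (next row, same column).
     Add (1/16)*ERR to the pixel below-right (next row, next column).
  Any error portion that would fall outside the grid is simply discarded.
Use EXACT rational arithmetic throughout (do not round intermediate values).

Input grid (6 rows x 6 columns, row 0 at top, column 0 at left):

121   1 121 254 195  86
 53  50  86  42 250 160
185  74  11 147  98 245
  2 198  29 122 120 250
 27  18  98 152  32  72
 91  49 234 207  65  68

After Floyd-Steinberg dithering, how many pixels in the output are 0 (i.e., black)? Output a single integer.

(0,0): OLD=121 → NEW=0, ERR=121
(0,1): OLD=863/16 → NEW=0, ERR=863/16
(0,2): OLD=37017/256 → NEW=255, ERR=-28263/256
(0,3): OLD=842543/4096 → NEW=255, ERR=-201937/4096
(0,4): OLD=11365961/65536 → NEW=255, ERR=-5345719/65536
(0,5): OLD=52757503/1048576 → NEW=0, ERR=52757503/1048576
(1,0): OLD=25837/256 → NEW=0, ERR=25837/256
(1,1): OLD=200443/2048 → NEW=0, ERR=200443/2048
(1,2): OLD=5796375/65536 → NEW=0, ERR=5796375/65536
(1,3): OLD=11296843/262144 → NEW=0, ERR=11296843/262144
(1,4): OLD=4189534721/16777216 → NEW=255, ERR=-88655359/16777216
(1,5): OLD=45181181623/268435456 → NEW=255, ERR=-23269859657/268435456
(2,0): OLD=7696889/32768 → NEW=255, ERR=-658951/32768
(2,1): OLD=124443587/1048576 → NEW=0, ERR=124443587/1048576
(2,2): OLD=1757553417/16777216 → NEW=0, ERR=1757553417/16777216
(2,3): OLD=28297890817/134217728 → NEW=255, ERR=-5927629823/134217728
(2,4): OLD=272585937027/4294967296 → NEW=0, ERR=272585937027/4294967296
(2,5): OLD=16860088815045/68719476736 → NEW=255, ERR=-663377752635/68719476736
(3,0): OLD=301453033/16777216 → NEW=0, ERR=301453033/16777216
(3,1): OLD=35075577909/134217728 → NEW=255, ERR=850057269/134217728
(3,2): OLD=68337726511/1073741824 → NEW=0, ERR=68337726511/1073741824
(3,3): OLD=10616503218253/68719476736 → NEW=255, ERR=-6906963349427/68719476736
(3,4): OLD=50187223561005/549755813888 → NEW=0, ERR=50187223561005/549755813888
(3,5): OLD=2558689710313091/8796093022208 → NEW=255, ERR=315685989650051/8796093022208
(4,0): OLD=72590351623/2147483648 → NEW=0, ERR=72590351623/2147483648
(4,1): OLD=1643224680795/34359738368 → NEW=0, ERR=1643224680795/34359738368
(4,2): OLD=132339696810145/1099511627776 → NEW=0, ERR=132339696810145/1099511627776
(4,3): OLD=3418934261781381/17592186044416 → NEW=255, ERR=-1067073179544699/17592186044416
(4,4): OLD=9693576088135893/281474976710656 → NEW=0, ERR=9693576088135893/281474976710656
(4,5): OLD=468319822594869683/4503599627370496 → NEW=0, ERR=468319822594869683/4503599627370496
(5,0): OLD=60764681236033/549755813888 → NEW=0, ERR=60764681236033/549755813888
(5,1): OLD=2409823952869457/17592186044416 → NEW=255, ERR=-2076183488456623/17592186044416
(5,2): OLD=29779573686920843/140737488355328 → NEW=255, ERR=-6108485843687797/140737488355328
(5,3): OLD=824320157338292393/4503599627370496 → NEW=255, ERR=-324097747641184087/4503599627370496
(5,4): OLD=540291774981133097/9007199254740992 → NEW=0, ERR=540291774981133097/9007199254740992
(5,5): OLD=18575267874795176381/144115188075855872 → NEW=255, ERR=-18174105084548070979/144115188075855872
Output grid:
  Row 0: ..###.  (3 black, running=3)
  Row 1: ....##  (4 black, running=7)
  Row 2: #..#.#  (3 black, running=10)
  Row 3: .#.#.#  (3 black, running=13)
  Row 4: ...#..  (5 black, running=18)
  Row 5: .###.#  (2 black, running=20)

Answer: 20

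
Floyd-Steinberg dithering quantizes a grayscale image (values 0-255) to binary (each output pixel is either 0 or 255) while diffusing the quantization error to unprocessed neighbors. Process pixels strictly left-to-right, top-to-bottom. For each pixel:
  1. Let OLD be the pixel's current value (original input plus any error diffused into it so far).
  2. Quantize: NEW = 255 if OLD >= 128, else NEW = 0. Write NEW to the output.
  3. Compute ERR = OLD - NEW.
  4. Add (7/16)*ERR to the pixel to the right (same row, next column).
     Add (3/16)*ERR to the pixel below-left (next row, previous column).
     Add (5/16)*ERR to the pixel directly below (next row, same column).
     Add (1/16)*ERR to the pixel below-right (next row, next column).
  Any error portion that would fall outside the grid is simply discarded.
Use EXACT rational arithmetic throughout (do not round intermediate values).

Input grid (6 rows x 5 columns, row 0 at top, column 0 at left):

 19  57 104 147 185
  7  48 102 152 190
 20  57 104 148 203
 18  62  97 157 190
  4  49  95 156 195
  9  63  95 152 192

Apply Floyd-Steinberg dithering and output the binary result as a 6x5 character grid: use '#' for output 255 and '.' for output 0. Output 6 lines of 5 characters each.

Answer: ..#.#
...##
..#.#
..###
....#
..###

Derivation:
(0,0): OLD=19 → NEW=0, ERR=19
(0,1): OLD=1045/16 → NEW=0, ERR=1045/16
(0,2): OLD=33939/256 → NEW=255, ERR=-31341/256
(0,3): OLD=382725/4096 → NEW=0, ERR=382725/4096
(0,4): OLD=14803235/65536 → NEW=255, ERR=-1908445/65536
(1,0): OLD=6447/256 → NEW=0, ERR=6447/256
(1,1): OLD=118089/2048 → NEW=0, ERR=118089/2048
(1,2): OLD=7246333/65536 → NEW=0, ERR=7246333/65536
(1,3): OLD=56744313/262144 → NEW=255, ERR=-10102407/262144
(1,4): OLD=712526411/4194304 → NEW=255, ERR=-357021109/4194304
(2,0): OLD=1267507/32768 → NEW=0, ERR=1267507/32768
(2,1): OLD=119797601/1048576 → NEW=0, ERR=119797601/1048576
(2,2): OLD=3102352995/16777216 → NEW=255, ERR=-1175837085/16777216
(2,3): OLD=25835625593/268435456 → NEW=0, ERR=25835625593/268435456
(2,4): OLD=928136120591/4294967296 → NEW=255, ERR=-167080539889/4294967296
(3,0): OLD=864183811/16777216 → NEW=0, ERR=864183811/16777216
(3,1): OLD=14698772679/134217728 → NEW=0, ERR=14698772679/134217728
(3,2): OLD=636502741053/4294967296 → NEW=255, ERR=-458713919427/4294967296
(3,3): OLD=1105319318197/8589934592 → NEW=255, ERR=-1085114002763/8589934592
(3,4): OLD=17673537760425/137438953472 → NEW=255, ERR=-17373395374935/137438953472
(4,0): OLD=87253605069/2147483648 → NEW=0, ERR=87253605069/2147483648
(4,1): OLD=5785697757005/68719476736 → NEW=0, ERR=5785697757005/68719476736
(4,2): OLD=89739410928931/1099511627776 → NEW=0, ERR=89739410928931/1099511627776
(4,3): OLD=2143691685291341/17592186044416 → NEW=0, ERR=2143691685291341/17592186044416
(4,4): OLD=56552175738000283/281474976710656 → NEW=255, ERR=-15223943323216997/281474976710656
(5,0): OLD=41213274732039/1099511627776 → NEW=0, ERR=41213274732039/1099511627776
(5,1): OLD=1086774271532501/8796093022208 → NEW=0, ERR=1086774271532501/8796093022208
(5,2): OLD=57046329144949117/281474976710656 → NEW=255, ERR=-14729789916268163/281474976710656
(5,3): OLD=182558851999475219/1125899906842624 → NEW=255, ERR=-104545624245393901/1125899906842624
(5,4): OLD=2559662545497089505/18014398509481984 → NEW=255, ERR=-2034009074420816415/18014398509481984
Row 0: ..#.#
Row 1: ...##
Row 2: ..#.#
Row 3: ..###
Row 4: ....#
Row 5: ..###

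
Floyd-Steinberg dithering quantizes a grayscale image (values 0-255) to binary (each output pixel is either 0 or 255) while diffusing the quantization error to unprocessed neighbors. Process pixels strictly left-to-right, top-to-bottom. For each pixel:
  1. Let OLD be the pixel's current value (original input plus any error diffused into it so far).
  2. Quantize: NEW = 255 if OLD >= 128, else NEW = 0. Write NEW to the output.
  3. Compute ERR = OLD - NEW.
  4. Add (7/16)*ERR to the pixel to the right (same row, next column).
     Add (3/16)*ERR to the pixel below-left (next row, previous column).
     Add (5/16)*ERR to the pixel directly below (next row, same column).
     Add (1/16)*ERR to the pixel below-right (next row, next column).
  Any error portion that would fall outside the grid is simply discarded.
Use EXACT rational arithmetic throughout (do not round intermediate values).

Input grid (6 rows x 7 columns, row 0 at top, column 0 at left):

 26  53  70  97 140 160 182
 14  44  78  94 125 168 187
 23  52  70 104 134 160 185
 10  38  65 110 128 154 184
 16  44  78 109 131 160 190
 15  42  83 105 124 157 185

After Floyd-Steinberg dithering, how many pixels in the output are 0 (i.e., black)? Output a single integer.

Answer: 25

Derivation:
(0,0): OLD=26 → NEW=0, ERR=26
(0,1): OLD=515/8 → NEW=0, ERR=515/8
(0,2): OLD=12565/128 → NEW=0, ERR=12565/128
(0,3): OLD=286611/2048 → NEW=255, ERR=-235629/2048
(0,4): OLD=2938117/32768 → NEW=0, ERR=2938117/32768
(0,5): OLD=104452899/524288 → NEW=255, ERR=-29240541/524288
(0,6): OLD=1322042869/8388608 → NEW=255, ERR=-817052171/8388608
(1,0): OLD=4377/128 → NEW=0, ERR=4377/128
(1,1): OLD=101487/1024 → NEW=0, ERR=101487/1024
(1,2): OLD=4406875/32768 → NEW=255, ERR=-3948965/32768
(1,3): OLD=3705247/131072 → NEW=0, ERR=3705247/131072
(1,4): OLD=1239329629/8388608 → NEW=255, ERR=-899765411/8388608
(1,5): OLD=6105989293/67108864 → NEW=0, ERR=6105989293/67108864
(1,6): OLD=207106770051/1073741824 → NEW=255, ERR=-66697395069/1073741824
(2,0): OLD=856373/16384 → NEW=0, ERR=856373/16384
(2,1): OLD=44763735/524288 → NEW=0, ERR=44763735/524288
(2,2): OLD=681055813/8388608 → NEW=0, ERR=681055813/8388608
(2,3): OLD=8100741085/67108864 → NEW=0, ERR=8100741085/67108864
(2,4): OLD=92405514957/536870912 → NEW=255, ERR=-44496567603/536870912
(2,5): OLD=2299044108623/17179869184 → NEW=255, ERR=-2081822533297/17179869184
(2,6): OLD=32506996705049/274877906944 → NEW=0, ERR=32506996705049/274877906944
(3,0): OLD=355196965/8388608 → NEW=0, ERR=355196965/8388608
(3,1): OLD=6824690817/67108864 → NEW=0, ERR=6824690817/67108864
(3,2): OLD=87420134067/536870912 → NEW=255, ERR=-49481948493/536870912
(3,3): OLD=208161669573/2147483648 → NEW=0, ERR=208161669573/2147483648
(3,4): OLD=35550296886309/274877906944 → NEW=255, ERR=-34543569384411/274877906944
(3,5): OLD=171843560928895/2199023255552 → NEW=0, ERR=171843560928895/2199023255552
(3,6): OLD=8710635974787297/35184372088832 → NEW=255, ERR=-261378907864863/35184372088832
(4,0): OLD=51861820235/1073741824 → NEW=0, ERR=51861820235/1073741824
(4,1): OLD=1413495771663/17179869184 → NEW=0, ERR=1413495771663/17179869184
(4,2): OLD=30160836303297/274877906944 → NEW=0, ERR=30160836303297/274877906944
(4,3): OLD=347385463289243/2199023255552 → NEW=255, ERR=-213365466876517/2199023255552
(4,4): OLD=1231269966277185/17592186044416 → NEW=0, ERR=1231269966277185/17592186044416
(4,5): OLD=115851543344802913/562949953421312 → NEW=255, ERR=-27700694777631647/562949953421312
(4,6): OLD=1540544633925975031/9007199254740992 → NEW=255, ERR=-756291176032977929/9007199254740992
(5,0): OLD=12512601537949/274877906944 → NEW=0, ERR=12512601537949/274877906944
(5,1): OLD=244572480427551/2199023255552 → NEW=0, ERR=244572480427551/2199023255552
(5,2): OLD=2689787378320553/17592186044416 → NEW=255, ERR=-1796220063005527/17592186044416
(5,3): OLD=7035408430381037/140737488355328 → NEW=0, ERR=7035408430381037/140737488355328
(5,4): OLD=1373163694389618351/9007199254740992 → NEW=255, ERR=-923672115569334609/9007199254740992
(5,5): OLD=6152930415674241407/72057594037927936 → NEW=0, ERR=6152930415674241407/72057594037927936
(5,6): OLD=222563655289130412433/1152921504606846976 → NEW=255, ERR=-71431328385615566447/1152921504606846976
Output grid:
  Row 0: ...#.##  (4 black, running=4)
  Row 1: ..#.#.#  (4 black, running=8)
  Row 2: ....##.  (5 black, running=13)
  Row 3: ..#.#.#  (4 black, running=17)
  Row 4: ...#.##  (4 black, running=21)
  Row 5: ..#.#.#  (4 black, running=25)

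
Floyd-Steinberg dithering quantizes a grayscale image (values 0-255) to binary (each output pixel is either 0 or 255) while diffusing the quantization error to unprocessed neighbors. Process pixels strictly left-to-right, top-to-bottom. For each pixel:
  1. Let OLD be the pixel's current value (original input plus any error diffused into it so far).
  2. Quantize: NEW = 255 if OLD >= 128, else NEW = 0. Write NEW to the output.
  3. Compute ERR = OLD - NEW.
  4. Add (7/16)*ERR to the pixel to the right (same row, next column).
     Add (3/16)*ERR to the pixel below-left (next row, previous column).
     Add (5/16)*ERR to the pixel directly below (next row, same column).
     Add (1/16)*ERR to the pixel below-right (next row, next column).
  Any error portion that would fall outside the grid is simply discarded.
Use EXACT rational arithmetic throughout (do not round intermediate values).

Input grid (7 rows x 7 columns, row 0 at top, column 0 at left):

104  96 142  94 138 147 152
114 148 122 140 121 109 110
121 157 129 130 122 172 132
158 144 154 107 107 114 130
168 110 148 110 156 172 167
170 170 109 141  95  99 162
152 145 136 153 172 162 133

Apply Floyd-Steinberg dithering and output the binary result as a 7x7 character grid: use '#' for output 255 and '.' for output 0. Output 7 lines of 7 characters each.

(0,0): OLD=104 → NEW=0, ERR=104
(0,1): OLD=283/2 → NEW=255, ERR=-227/2
(0,2): OLD=2955/32 → NEW=0, ERR=2955/32
(0,3): OLD=68813/512 → NEW=255, ERR=-61747/512
(0,4): OLD=698267/8192 → NEW=0, ERR=698267/8192
(0,5): OLD=24155453/131072 → NEW=255, ERR=-9267907/131072
(0,6): OLD=253891755/2097152 → NEW=0, ERR=253891755/2097152
(1,0): OLD=4007/32 → NEW=0, ERR=4007/32
(1,1): OLD=48929/256 → NEW=255, ERR=-16351/256
(1,2): OLD=763557/8192 → NEW=0, ERR=763557/8192
(1,3): OLD=5401625/32768 → NEW=255, ERR=-2954215/32768
(1,4): OLD=183287779/2097152 → NEW=0, ERR=183287779/2097152
(1,5): OLD=2569723299/16777216 → NEW=255, ERR=-1708466781/16777216
(1,6): OLD=26538010797/268435456 → NEW=0, ERR=26538010797/268435456
(2,0): OLD=606843/4096 → NEW=255, ERR=-437637/4096
(2,1): OLD=15151689/131072 → NEW=0, ERR=15151689/131072
(2,2): OLD=393856699/2097152 → NEW=255, ERR=-140917061/2097152
(2,3): OLD=1587820931/16777216 → NEW=0, ERR=1587820931/16777216
(2,4): OLD=22278712443/134217728 → NEW=255, ERR=-11946808197/134217728
(2,5): OLD=537876585777/4294967296 → NEW=0, ERR=537876585777/4294967296
(2,6): OLD=14521780397415/68719476736 → NEW=255, ERR=-3001686170265/68719476736
(3,0): OLD=306783163/2097152 → NEW=255, ERR=-227990597/2097152
(3,1): OLD=1900608911/16777216 → NEW=0, ERR=1900608911/16777216
(3,2): OLD=27854759573/134217728 → NEW=255, ERR=-6370761067/134217728
(3,3): OLD=50959785903/536870912 → NEW=0, ERR=50959785903/536870912
(3,4): OLD=10315354625467/68719476736 → NEW=255, ERR=-7208111942213/68719476736
(3,5): OLD=51397922262737/549755813888 → NEW=0, ERR=51397922262737/549755813888
(3,6): OLD=1452058304895055/8796093022208 → NEW=255, ERR=-790945415767985/8796093022208
(4,0): OLD=41679359461/268435456 → NEW=255, ERR=-26771681819/268435456
(4,1): OLD=369685979889/4294967296 → NEW=0, ERR=369685979889/4294967296
(4,2): OLD=13448553388319/68719476736 → NEW=255, ERR=-4074913179361/68719476736
(4,3): OLD=50074992142405/549755813888 → NEW=0, ERR=50074992142405/549755813888
(4,4): OLD=820383783162823/4398046511104 → NEW=255, ERR=-301118077168697/4398046511104
(4,5): OLD=20807554121866399/140737488355328 → NEW=255, ERR=-15080505408742241/140737488355328
(4,6): OLD=220369265862062601/2251799813685248 → NEW=0, ERR=220369265862062601/2251799813685248
(5,0): OLD=10649634439267/68719476736 → NEW=255, ERR=-6873832128413/68719476736
(5,1): OLD=74648370065201/549755813888 → NEW=255, ERR=-65539362476239/549755813888
(5,2): OLD=267273428382783/4398046511104 → NEW=0, ERR=267273428382783/4398046511104
(5,3): OLD=6315878969220555/35184372088832 → NEW=255, ERR=-2656135913431605/35184372088832
(5,4): OLD=58947966139251057/2251799813685248 → NEW=0, ERR=58947966139251057/2251799813685248
(5,5): OLD=1639990788614312945/18014398509481984 → NEW=0, ERR=1639990788614312945/18014398509481984
(5,6): OLD=65057722399040990335/288230376151711744 → NEW=255, ERR=-8441023519645504385/288230376151711744
(6,0): OLD=865434766810379/8796093022208 → NEW=0, ERR=865434766810379/8796093022208
(6,1): OLD=21945620238955927/140737488355328 → NEW=255, ERR=-13942439291652713/140737488355328
(6,2): OLD=202759740405773573/2251799813685248 → NEW=0, ERR=202759740405773573/2251799813685248
(6,3): OLD=3197724264096763291/18014398509481984 → NEW=255, ERR=-1395947355821142629/18014398509481984
(6,4): OLD=5715242828885302615/36028797018963968 → NEW=255, ERR=-3472100410950509225/36028797018963968
(6,5): OLD=666077044168040981589/4611686018427387904 → NEW=255, ERR=-509902890530942933931/4611686018427387904
(6,6): OLD=5988903373810504685315/73786976294838206464 → NEW=0, ERR=5988903373810504685315/73786976294838206464
Row 0: .#.#.#.
Row 1: .#.#.#.
Row 2: #.#.#.#
Row 3: #.#.#.#
Row 4: #.#.##.
Row 5: ##.#..#
Row 6: .#.###.

Answer: .#.#.#.
.#.#.#.
#.#.#.#
#.#.#.#
#.#.##.
##.#..#
.#.###.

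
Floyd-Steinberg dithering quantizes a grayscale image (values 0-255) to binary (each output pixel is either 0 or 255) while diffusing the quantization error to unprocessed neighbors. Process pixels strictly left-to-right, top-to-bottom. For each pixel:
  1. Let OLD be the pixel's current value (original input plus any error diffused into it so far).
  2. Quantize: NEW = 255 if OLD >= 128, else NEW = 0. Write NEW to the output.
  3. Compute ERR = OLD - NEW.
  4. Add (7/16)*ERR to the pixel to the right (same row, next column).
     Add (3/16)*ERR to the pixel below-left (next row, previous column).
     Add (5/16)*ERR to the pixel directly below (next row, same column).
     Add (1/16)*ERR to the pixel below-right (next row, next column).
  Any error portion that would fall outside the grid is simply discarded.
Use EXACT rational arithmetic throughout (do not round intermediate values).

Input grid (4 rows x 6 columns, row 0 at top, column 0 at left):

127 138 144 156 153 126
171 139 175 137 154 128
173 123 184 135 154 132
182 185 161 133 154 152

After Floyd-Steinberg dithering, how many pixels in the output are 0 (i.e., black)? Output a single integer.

(0,0): OLD=127 → NEW=0, ERR=127
(0,1): OLD=3097/16 → NEW=255, ERR=-983/16
(0,2): OLD=29983/256 → NEW=0, ERR=29983/256
(0,3): OLD=848857/4096 → NEW=255, ERR=-195623/4096
(0,4): OLD=8657647/65536 → NEW=255, ERR=-8054033/65536
(0,5): OLD=75742345/1048576 → NEW=0, ERR=75742345/1048576
(1,0): OLD=50987/256 → NEW=255, ERR=-14293/256
(1,1): OLD=256557/2048 → NEW=0, ERR=256557/2048
(1,2): OLD=16620721/65536 → NEW=255, ERR=-90959/65536
(1,3): OLD=27720477/262144 → NEW=0, ERR=27720477/262144
(1,4): OLD=2892689527/16777216 → NEW=255, ERR=-1385500553/16777216
(1,5): OLD=28658789649/268435456 → NEW=0, ERR=28658789649/268435456
(2,0): OLD=5866815/32768 → NEW=255, ERR=-2489025/32768
(2,1): OLD=131245733/1048576 → NEW=0, ERR=131245733/1048576
(2,2): OLD=4462454063/16777216 → NEW=255, ERR=184263983/16777216
(2,3): OLD=21109699959/134217728 → NEW=255, ERR=-13115820681/134217728
(2,4): OLD=481325567205/4294967296 → NEW=0, ERR=481325567205/4294967296
(2,5): OLD=14378264929939/68719476736 → NEW=255, ERR=-3145201637741/68719476736
(3,0): OLD=3048946511/16777216 → NEW=255, ERR=-1229243569/16777216
(3,1): OLD=25416962083/134217728 → NEW=255, ERR=-8808558557/134217728
(3,2): OLD=134453754265/1073741824 → NEW=0, ERR=134453754265/1073741824
(3,3): OLD=12297012497611/68719476736 → NEW=255, ERR=-5226454070069/68719476736
(3,4): OLD=77547376230763/549755813888 → NEW=255, ERR=-62640356310677/549755813888
(3,5): OLD=834325252293477/8796093022208 → NEW=0, ERR=834325252293477/8796093022208
Output grid:
  Row 0: .#.##.  (3 black, running=3)
  Row 1: #.#.#.  (3 black, running=6)
  Row 2: #.##.#  (2 black, running=8)
  Row 3: ##.##.  (2 black, running=10)

Answer: 10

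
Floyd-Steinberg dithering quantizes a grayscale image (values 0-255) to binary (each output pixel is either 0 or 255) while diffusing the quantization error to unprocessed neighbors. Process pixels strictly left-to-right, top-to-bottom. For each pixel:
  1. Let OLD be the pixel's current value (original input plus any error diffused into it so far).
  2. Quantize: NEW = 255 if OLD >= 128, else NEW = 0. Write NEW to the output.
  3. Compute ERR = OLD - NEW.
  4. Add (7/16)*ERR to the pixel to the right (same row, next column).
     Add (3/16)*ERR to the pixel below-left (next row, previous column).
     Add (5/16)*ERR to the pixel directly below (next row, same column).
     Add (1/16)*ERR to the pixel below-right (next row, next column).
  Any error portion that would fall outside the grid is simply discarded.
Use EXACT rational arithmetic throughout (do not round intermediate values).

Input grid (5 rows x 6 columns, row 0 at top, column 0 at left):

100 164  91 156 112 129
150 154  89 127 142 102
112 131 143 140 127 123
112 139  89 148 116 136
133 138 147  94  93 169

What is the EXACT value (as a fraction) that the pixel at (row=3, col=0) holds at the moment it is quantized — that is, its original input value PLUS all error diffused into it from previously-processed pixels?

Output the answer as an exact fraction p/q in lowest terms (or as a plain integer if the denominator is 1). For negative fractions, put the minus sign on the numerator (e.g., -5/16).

(0,0): OLD=100 → NEW=0, ERR=100
(0,1): OLD=831/4 → NEW=255, ERR=-189/4
(0,2): OLD=4501/64 → NEW=0, ERR=4501/64
(0,3): OLD=191251/1024 → NEW=255, ERR=-69869/1024
(0,4): OLD=1345925/16384 → NEW=0, ERR=1345925/16384
(0,5): OLD=43238051/262144 → NEW=255, ERR=-23608669/262144
(1,0): OLD=11033/64 → NEW=255, ERR=-5287/64
(1,1): OLD=62735/512 → NEW=0, ERR=62735/512
(1,2): OLD=2438555/16384 → NEW=255, ERR=-1739365/16384
(1,3): OLD=5179311/65536 → NEW=0, ERR=5179311/65536
(1,4): OLD=759573405/4194304 → NEW=255, ERR=-309974115/4194304
(1,5): OLD=3131148603/67108864 → NEW=0, ERR=3131148603/67108864
(2,0): OLD=894229/8192 → NEW=0, ERR=894229/8192
(2,1): OLD=50326103/262144 → NEW=255, ERR=-16520617/262144
(2,2): OLD=439264005/4194304 → NEW=0, ERR=439264005/4194304
(2,3): OLD=6376134365/33554432 → NEW=255, ERR=-2180245795/33554432
(2,4): OLD=95740901591/1073741824 → NEW=0, ERR=95740901591/1073741824
(2,5): OLD=2954448735569/17179869184 → NEW=255, ERR=-1426417906351/17179869184
(3,0): OLD=563276837/4194304 → NEW=255, ERR=-506270683/4194304
Target (3,0): original=112, with diffused error = 563276837/4194304

Answer: 563276837/4194304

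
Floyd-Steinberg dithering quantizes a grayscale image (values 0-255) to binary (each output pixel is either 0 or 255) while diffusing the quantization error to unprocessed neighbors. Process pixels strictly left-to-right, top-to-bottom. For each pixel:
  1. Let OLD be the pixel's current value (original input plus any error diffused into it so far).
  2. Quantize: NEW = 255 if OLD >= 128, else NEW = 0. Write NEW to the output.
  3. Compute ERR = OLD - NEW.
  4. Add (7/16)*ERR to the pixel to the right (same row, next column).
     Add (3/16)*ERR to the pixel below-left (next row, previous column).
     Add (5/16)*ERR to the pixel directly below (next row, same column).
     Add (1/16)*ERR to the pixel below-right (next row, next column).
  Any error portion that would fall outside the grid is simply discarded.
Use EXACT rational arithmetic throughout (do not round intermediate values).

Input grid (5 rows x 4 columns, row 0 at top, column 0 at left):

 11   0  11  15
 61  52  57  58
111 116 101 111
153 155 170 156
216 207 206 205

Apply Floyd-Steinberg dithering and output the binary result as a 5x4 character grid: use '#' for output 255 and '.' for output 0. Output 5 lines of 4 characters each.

(0,0): OLD=11 → NEW=0, ERR=11
(0,1): OLD=77/16 → NEW=0, ERR=77/16
(0,2): OLD=3355/256 → NEW=0, ERR=3355/256
(0,3): OLD=84925/4096 → NEW=0, ERR=84925/4096
(1,0): OLD=16727/256 → NEW=0, ERR=16727/256
(1,1): OLD=174561/2048 → NEW=0, ERR=174561/2048
(1,2): OLD=6722293/65536 → NEW=0, ERR=6722293/65536
(1,3): OLD=115526339/1048576 → NEW=0, ERR=115526339/1048576
(2,0): OLD=4830011/32768 → NEW=255, ERR=-3525829/32768
(2,1): OLD=124651961/1048576 → NEW=0, ERR=124651961/1048576
(2,2): OLD=442600029/2097152 → NEW=255, ERR=-92173731/2097152
(2,3): OLD=4449702601/33554432 → NEW=255, ERR=-4106677559/33554432
(3,0): OLD=2376737291/16777216 → NEW=255, ERR=-1901452789/16777216
(3,1): OLD=34252089045/268435456 → NEW=0, ERR=34252089045/268435456
(3,2): OLD=844268516395/4294967296 → NEW=255, ERR=-250948144085/4294967296
(3,3): OLD=6146555923373/68719476736 → NEW=0, ERR=6146555923373/68719476736
(4,0): OLD=878352979951/4294967296 → NEW=255, ERR=-216863680529/4294967296
(4,1): OLD=7103718349005/34359738368 → NEW=255, ERR=-1658014934835/34359738368
(4,2): OLD=210419537273005/1099511627776 → NEW=255, ERR=-69955927809875/1099511627776
(4,3): OLD=3544188393420235/17592186044416 → NEW=255, ERR=-941819047905845/17592186044416
Row 0: ....
Row 1: ....
Row 2: #.##
Row 3: #.#.
Row 4: ####

Answer: ....
....
#.##
#.#.
####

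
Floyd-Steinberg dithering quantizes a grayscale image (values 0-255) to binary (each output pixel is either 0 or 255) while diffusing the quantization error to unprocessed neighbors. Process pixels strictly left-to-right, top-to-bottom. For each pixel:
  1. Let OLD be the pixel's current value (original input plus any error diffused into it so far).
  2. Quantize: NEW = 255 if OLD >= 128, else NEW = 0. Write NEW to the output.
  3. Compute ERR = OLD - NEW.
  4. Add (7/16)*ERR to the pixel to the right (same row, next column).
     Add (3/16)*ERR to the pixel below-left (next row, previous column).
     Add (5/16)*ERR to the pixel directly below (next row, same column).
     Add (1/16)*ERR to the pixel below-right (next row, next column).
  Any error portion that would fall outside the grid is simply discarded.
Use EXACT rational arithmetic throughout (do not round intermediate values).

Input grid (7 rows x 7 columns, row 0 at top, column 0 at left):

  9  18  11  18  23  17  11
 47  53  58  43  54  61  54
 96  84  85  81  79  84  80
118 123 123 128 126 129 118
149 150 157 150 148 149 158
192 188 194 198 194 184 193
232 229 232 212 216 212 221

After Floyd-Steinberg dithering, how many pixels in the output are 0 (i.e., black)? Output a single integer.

Answer: 25

Derivation:
(0,0): OLD=9 → NEW=0, ERR=9
(0,1): OLD=351/16 → NEW=0, ERR=351/16
(0,2): OLD=5273/256 → NEW=0, ERR=5273/256
(0,3): OLD=110639/4096 → NEW=0, ERR=110639/4096
(0,4): OLD=2281801/65536 → NEW=0, ERR=2281801/65536
(0,5): OLD=33798399/1048576 → NEW=0, ERR=33798399/1048576
(0,6): OLD=421138169/16777216 → NEW=0, ERR=421138169/16777216
(1,0): OLD=13805/256 → NEW=0, ERR=13805/256
(1,1): OLD=179963/2048 → NEW=0, ERR=179963/2048
(1,2): OLD=7164183/65536 → NEW=0, ERR=7164183/65536
(1,3): OLD=28071115/262144 → NEW=0, ERR=28071115/262144
(1,4): OLD=2004223745/16777216 → NEW=0, ERR=2004223745/16777216
(1,5): OLD=17477778257/134217728 → NEW=255, ERR=-16747742383/134217728
(1,6): OLD=19901642143/2147483648 → NEW=0, ERR=19901642143/2147483648
(2,0): OLD=4237817/32768 → NEW=255, ERR=-4118023/32768
(2,1): OLD=84248771/1048576 → NEW=0, ERR=84248771/1048576
(2,2): OLD=3017933833/16777216 → NEW=255, ERR=-1260256247/16777216
(2,3): OLD=14875468545/134217728 → NEW=0, ERR=14875468545/134217728
(2,4): OLD=159038810769/1073741824 → NEW=255, ERR=-114765354351/1073741824
(2,5): OLD=255929237147/34359738368 → NEW=0, ERR=255929237147/34359738368
(2,6): OLD=43076679092461/549755813888 → NEW=0, ERR=43076679092461/549755813888
(3,0): OLD=1573574121/16777216 → NEW=0, ERR=1573574121/16777216
(3,1): OLD=22441642549/134217728 → NEW=255, ERR=-11783878091/134217728
(3,2): OLD=93326670255/1073741824 → NEW=0, ERR=93326670255/1073741824
(3,3): OLD=755594056569/4294967296 → NEW=255, ERR=-339622603911/4294967296
(3,4): OLD=36463817693673/549755813888 → NEW=0, ERR=36463817693673/549755813888
(3,5): OLD=740443619270987/4398046511104 → NEW=255, ERR=-381058241060533/4398046511104
(3,6): OLD=7391930231593877/70368744177664 → NEW=0, ERR=7391930231593877/70368744177664
(4,0): OLD=347566394119/2147483648 → NEW=255, ERR=-200041936121/2147483648
(4,1): OLD=3572334464091/34359738368 → NEW=0, ERR=3572334464091/34359738368
(4,2): OLD=115082655984693/549755813888 → NEW=255, ERR=-25105076556747/549755813888
(4,3): OLD=541747329591255/4398046511104 → NEW=0, ERR=541747329591255/4398046511104
(4,4): OLD=7087204941796757/35184372088832 → NEW=255, ERR=-1884809940855403/35184372088832
(4,5): OLD=137730247022304469/1125899906842624 → NEW=0, ERR=137730247022304469/1125899906842624
(4,6): OLD=4304190202470298467/18014398509481984 → NEW=255, ERR=-289481417447607453/18014398509481984
(5,0): OLD=100266764769089/549755813888 → NEW=255, ERR=-39920967772351/549755813888
(5,1): OLD=766739752789355/4398046511104 → NEW=255, ERR=-354762107542165/4398046511104
(5,2): OLD=6123249677789597/35184372088832 → NEW=255, ERR=-2848765204862563/35184372088832
(5,3): OLD=52965736402417009/281474976710656 → NEW=255, ERR=-18810382658800271/281474976710656
(5,4): OLD=3218411063298507515/18014398509481984 → NEW=255, ERR=-1375260556619398405/18014398509481984
(5,5): OLD=26296259067651370443/144115188075855872 → NEW=255, ERR=-10453113891691876917/144115188075855872
(5,6): OLD=377906118457350468229/2305843009213693952 → NEW=255, ERR=-210083848892141489531/2305843009213693952
(6,0): OLD=13664423615697513/70368744177664 → NEW=255, ERR=-4279606149606807/70368744177664
(6,1): OLD=177290391912303741/1125899906842624 → NEW=255, ERR=-109814084332565379/1125899906842624
(6,2): OLD=2638295739657455063/18014398509481984 → NEW=255, ERR=-1955375880260450857/18014398509481984
(6,3): OLD=17906768338387909769/144115188075855872 → NEW=0, ERR=17906768338387909769/144115188075855872
(6,4): OLD=65926098562214494539/288230376151711744 → NEW=255, ERR=-7572647356472000181/288230376151711744
(6,5): OLD=5754817226031360257255/36893488147419103232 → NEW=255, ERR=-3653022251560511066905/36893488147419103232
(6,6): OLD=85401513260705931906785/590295810358705651712 → NEW=255, ERR=-65123918380764009279775/590295810358705651712
Output grid:
  Row 0: .......  (7 black, running=7)
  Row 1: .....#.  (6 black, running=13)
  Row 2: #.#.#..  (4 black, running=17)
  Row 3: .#.#.#.  (4 black, running=21)
  Row 4: #.#.#.#  (3 black, running=24)
  Row 5: #######  (0 black, running=24)
  Row 6: ###.###  (1 black, running=25)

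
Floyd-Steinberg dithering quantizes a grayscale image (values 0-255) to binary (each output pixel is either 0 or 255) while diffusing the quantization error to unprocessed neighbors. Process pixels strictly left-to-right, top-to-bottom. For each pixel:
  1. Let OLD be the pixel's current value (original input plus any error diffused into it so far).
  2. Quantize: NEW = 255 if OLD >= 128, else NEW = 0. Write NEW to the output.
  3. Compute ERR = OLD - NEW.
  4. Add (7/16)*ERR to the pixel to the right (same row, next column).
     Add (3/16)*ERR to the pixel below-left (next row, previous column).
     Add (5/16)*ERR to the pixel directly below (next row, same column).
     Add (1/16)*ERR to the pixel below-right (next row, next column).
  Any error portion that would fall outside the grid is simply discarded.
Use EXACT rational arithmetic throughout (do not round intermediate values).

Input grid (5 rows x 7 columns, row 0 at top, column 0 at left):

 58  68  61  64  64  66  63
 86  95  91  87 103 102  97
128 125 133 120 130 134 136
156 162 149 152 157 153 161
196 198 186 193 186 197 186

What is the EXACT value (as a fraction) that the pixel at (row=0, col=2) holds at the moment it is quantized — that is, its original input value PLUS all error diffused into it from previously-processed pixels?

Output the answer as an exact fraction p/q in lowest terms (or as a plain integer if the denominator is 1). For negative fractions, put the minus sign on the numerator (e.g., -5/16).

Answer: 13037/128

Derivation:
(0,0): OLD=58 → NEW=0, ERR=58
(0,1): OLD=747/8 → NEW=0, ERR=747/8
(0,2): OLD=13037/128 → NEW=0, ERR=13037/128
Target (0,2): original=61, with diffused error = 13037/128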